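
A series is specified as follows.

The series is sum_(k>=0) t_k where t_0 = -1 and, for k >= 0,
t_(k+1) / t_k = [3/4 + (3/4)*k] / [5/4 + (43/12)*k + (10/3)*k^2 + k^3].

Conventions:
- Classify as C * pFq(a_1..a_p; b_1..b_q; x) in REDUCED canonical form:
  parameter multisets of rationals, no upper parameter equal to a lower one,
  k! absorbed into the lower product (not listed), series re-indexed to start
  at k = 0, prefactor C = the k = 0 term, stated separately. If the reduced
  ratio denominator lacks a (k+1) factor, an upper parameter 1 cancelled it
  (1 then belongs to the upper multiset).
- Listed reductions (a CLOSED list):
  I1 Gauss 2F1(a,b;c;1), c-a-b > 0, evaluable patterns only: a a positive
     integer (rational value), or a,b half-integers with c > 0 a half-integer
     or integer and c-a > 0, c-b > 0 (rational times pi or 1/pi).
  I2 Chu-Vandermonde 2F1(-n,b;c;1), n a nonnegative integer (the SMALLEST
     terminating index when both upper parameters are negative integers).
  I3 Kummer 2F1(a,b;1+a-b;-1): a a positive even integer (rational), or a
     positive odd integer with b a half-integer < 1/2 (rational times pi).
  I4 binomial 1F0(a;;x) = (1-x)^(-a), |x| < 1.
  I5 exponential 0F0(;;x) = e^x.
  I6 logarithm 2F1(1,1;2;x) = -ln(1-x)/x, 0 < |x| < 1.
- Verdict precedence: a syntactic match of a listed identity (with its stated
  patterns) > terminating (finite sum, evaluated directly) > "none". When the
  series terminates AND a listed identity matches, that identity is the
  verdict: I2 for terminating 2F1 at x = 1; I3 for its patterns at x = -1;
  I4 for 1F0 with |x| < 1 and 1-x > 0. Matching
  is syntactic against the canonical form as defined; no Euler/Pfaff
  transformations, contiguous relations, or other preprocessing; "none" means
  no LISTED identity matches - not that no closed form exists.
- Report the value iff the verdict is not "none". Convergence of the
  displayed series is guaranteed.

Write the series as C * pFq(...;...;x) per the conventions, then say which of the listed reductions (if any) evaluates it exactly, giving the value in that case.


Classification (C = -1): 1F2 with upper {1}, lower {5/6, 3/2}, argument x = 3/4. Verdict: none - this 1F2 at x = 3/4 matches no listed pattern, and upper {1} holds no stopper.

First insight: t_0 being -1, factor the ratio over Q (C = -1, x = 3/4): negated roots = parameters.
Ratio: r(k) = (3/4) * (k+1) / [(k+5/6) (k+3/2) (k+1)] - rational in k, leading ratio (3/4); with t_0 = -1, classification follows.


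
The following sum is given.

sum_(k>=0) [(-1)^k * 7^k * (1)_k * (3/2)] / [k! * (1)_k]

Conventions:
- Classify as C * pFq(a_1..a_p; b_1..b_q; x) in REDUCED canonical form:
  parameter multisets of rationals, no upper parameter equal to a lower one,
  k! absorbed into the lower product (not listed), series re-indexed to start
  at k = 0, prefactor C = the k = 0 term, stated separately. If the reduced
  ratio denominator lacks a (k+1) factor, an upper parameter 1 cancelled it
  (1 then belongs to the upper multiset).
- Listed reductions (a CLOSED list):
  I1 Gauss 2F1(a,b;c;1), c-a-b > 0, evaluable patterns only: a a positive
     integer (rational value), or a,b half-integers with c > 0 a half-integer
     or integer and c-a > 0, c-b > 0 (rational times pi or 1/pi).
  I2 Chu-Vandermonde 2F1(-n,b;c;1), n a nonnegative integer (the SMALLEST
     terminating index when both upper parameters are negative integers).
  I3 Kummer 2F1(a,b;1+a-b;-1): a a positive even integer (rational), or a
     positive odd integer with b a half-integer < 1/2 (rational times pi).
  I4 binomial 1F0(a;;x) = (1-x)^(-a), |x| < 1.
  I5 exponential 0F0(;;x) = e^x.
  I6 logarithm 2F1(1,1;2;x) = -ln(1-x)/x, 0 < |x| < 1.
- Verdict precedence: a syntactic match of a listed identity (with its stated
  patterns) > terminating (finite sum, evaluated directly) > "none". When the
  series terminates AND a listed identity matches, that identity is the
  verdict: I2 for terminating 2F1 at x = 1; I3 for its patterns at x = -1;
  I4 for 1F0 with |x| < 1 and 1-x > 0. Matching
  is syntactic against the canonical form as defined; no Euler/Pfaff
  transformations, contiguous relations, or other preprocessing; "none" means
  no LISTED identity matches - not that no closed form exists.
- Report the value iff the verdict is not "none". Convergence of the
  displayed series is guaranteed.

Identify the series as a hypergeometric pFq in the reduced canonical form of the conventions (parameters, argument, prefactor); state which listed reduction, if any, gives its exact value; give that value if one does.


This is 3/2 * 0F0(-; -; -7) in reduced canonical form. Verdict: the I5 exponential reduction fires (the 0F0 exponential series at x = -7). Its exact value is (3/2) * e^(-7).

First insight: x = (-7) and the parameter 1 appears in both the upper and lower lists and cancels.
Adjacent-term ratio: r(k) = (-7) * 1 / [(k+1)] - poly over poly, x = (-7) from leading terms; C = 3/2 at k = 0.


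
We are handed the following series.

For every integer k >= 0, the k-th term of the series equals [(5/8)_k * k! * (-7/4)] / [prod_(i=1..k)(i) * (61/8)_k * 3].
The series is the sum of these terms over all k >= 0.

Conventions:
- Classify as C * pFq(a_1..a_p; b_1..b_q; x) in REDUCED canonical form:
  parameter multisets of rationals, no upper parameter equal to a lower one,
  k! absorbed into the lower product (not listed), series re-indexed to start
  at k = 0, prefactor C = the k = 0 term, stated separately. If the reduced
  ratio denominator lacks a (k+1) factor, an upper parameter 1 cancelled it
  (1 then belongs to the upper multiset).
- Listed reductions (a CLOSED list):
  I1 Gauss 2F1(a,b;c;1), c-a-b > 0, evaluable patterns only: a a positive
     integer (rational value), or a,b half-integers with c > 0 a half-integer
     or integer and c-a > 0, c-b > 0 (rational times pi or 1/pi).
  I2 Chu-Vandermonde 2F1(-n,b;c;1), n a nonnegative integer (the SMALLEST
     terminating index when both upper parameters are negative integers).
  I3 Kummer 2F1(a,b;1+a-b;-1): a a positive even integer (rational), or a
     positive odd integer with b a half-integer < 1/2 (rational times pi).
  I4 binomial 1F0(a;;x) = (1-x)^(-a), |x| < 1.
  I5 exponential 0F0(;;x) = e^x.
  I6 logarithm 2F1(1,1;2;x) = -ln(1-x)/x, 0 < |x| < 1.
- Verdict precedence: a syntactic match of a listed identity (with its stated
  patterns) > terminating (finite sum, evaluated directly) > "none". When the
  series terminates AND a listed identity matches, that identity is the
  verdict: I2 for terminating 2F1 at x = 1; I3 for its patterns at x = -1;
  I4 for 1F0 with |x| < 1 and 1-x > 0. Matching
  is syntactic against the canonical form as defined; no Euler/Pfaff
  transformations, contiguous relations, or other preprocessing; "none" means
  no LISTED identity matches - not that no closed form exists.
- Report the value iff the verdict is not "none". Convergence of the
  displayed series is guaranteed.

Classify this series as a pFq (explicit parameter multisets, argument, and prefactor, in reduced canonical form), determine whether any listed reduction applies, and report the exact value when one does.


The series (x = 1) is 2F1: upper {5/8, 1}, lower {61/8}, prefactor -7/12. Verdict: this is Gauss (I1, integer-parameter pattern) (x = 1: the Gamma ratio telescopes since c-a-b = 6 > 0 and a = 1 in Z>0). Sum: -371/576.

Structural cue: t_0 = -7/12 here, and the factorial ratio (prefactor -7/12) (k+a-1)!/(a-1)! is a rising factorial (a)_k.
Adjacent-term ratio: r(k) = 1 * (k+5/8) (k+1) / [(k+61/8) (k+1)] - rational in k. x = 1; t_0 = -7/12; negate the roots.


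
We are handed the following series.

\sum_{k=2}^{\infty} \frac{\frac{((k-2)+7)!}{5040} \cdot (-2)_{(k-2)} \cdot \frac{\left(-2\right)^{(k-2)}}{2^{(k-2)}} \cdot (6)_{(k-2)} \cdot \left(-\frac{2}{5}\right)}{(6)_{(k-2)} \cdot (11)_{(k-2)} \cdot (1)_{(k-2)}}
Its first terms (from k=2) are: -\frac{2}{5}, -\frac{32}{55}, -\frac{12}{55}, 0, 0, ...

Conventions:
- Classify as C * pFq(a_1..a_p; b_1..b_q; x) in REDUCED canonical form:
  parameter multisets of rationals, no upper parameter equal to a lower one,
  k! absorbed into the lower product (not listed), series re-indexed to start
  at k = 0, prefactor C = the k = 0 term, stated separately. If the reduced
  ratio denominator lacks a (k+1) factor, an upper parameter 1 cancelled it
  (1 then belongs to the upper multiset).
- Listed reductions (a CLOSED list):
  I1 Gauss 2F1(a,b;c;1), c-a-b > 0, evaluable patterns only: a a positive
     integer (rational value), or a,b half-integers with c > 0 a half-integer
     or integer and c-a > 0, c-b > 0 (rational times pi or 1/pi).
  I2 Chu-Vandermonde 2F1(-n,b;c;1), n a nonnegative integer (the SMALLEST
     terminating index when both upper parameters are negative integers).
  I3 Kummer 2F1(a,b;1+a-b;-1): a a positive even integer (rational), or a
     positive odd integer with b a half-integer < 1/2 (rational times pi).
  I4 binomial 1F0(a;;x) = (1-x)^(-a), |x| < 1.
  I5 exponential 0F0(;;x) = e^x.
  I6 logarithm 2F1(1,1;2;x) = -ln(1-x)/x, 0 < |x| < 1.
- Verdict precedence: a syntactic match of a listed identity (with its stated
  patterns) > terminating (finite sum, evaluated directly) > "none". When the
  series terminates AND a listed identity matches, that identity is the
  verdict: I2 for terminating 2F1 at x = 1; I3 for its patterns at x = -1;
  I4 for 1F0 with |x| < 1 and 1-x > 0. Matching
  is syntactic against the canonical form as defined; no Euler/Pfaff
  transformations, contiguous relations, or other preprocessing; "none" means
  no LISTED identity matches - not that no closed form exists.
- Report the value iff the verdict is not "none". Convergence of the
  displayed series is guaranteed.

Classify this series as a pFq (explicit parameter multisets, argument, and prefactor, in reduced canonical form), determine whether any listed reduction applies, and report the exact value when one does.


The tell: t_0 = -\frac{2}{5} here, and the two k-th powers (C = -2/5, x = -1) combine into one argument.
Consecutive-term ratio: r(k) = -1 * (k-2) (k+8) / [(k+11) (k+1)] ; factor over Q: parameters, x = -1, and C = -\frac{2}{5}.

Classification (C = -\frac{2}{5}): 2F1 with upper {-2, 8}, lower {11}, argument x = -1. Verdict: Kummer's theorem (I3) matches (x = -1; c = 11 equals 1+a-b for upper {-2, 8}: listed pattern). Exact value: -\frac{6}{5}.


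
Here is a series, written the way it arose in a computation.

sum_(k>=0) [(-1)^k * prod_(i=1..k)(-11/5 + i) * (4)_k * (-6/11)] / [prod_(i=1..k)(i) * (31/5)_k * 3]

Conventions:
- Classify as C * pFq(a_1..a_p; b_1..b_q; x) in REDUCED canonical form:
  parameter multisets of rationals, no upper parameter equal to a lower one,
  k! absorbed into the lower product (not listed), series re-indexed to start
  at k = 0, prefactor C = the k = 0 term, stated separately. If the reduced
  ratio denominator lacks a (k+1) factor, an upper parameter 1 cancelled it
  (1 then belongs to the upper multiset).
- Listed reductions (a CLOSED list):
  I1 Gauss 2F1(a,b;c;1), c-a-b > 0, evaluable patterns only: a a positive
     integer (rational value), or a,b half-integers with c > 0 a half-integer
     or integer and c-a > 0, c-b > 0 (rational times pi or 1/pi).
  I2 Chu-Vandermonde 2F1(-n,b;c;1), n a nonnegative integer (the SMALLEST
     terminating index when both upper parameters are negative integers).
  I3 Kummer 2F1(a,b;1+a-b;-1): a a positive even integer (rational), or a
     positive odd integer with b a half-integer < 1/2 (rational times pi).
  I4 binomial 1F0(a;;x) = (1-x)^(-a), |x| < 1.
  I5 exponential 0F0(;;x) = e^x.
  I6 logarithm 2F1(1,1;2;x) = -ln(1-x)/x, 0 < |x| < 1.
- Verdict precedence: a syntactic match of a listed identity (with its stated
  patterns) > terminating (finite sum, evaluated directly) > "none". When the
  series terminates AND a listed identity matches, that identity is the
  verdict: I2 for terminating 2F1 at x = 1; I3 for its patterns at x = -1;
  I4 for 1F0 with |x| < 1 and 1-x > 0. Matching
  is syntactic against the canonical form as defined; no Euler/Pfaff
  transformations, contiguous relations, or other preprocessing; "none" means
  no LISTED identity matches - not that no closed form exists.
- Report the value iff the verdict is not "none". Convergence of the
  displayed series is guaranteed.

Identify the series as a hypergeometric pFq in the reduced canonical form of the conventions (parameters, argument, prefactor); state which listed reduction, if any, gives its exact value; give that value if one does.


Prefactor -2/11, argument -1: 2F1 with upper {-6/5, 4} over lower {31/5}. Verdict: Kummer's theorem (I3) fires (x = -1; c = 31/5 equals 1+a-b for upper {-6/5, 4}: listed pattern). Its exact value is -91/275.

Key observation: with t_0 = -2/11, the running product (prefactor -2/11) telescopes to a rising factorial.
Adjacent-term ratio: r(k) = (-1) * (k-6/5) (k+4) / [(k+31/5) (k+1)] - rational; roots negated = parameters, x = (-1), C = -2/11.


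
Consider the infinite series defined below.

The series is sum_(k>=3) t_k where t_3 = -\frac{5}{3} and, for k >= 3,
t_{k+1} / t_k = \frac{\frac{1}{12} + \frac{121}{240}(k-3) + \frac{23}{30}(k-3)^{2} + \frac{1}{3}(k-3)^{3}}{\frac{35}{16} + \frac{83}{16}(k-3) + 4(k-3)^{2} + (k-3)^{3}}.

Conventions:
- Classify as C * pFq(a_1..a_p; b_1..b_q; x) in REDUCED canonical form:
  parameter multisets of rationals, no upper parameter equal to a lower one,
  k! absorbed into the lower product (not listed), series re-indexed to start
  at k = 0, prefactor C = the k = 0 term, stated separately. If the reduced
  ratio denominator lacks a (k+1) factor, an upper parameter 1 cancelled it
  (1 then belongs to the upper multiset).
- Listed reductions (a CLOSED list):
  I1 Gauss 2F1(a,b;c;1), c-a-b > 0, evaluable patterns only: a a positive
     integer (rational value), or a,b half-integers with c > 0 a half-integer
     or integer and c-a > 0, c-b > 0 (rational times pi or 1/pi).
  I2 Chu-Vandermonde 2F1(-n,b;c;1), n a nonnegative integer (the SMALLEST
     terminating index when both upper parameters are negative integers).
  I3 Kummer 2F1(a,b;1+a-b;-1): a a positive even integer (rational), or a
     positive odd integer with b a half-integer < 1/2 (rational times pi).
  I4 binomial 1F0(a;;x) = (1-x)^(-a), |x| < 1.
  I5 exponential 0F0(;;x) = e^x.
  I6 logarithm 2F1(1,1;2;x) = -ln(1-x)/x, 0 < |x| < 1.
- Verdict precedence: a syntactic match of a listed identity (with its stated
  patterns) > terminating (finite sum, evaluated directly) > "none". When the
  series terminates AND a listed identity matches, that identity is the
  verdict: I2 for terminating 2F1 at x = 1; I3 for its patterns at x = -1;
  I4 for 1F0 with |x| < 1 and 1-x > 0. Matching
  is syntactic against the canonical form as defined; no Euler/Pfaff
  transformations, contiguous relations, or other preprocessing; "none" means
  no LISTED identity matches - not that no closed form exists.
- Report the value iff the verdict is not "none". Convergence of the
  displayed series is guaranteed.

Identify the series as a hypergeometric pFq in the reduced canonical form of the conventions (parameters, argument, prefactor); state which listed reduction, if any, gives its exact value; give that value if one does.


First insight: with t_0 = -\frac{5}{3}, the parameter 5/4 appears in both the upper and lower lists and cancels.
Term ratio: r(k) = \frac{1}{3} * (k+\frac{1}{4}) (k+\frac{4}{5}) / [(k+\frac{7}{4}) (k+1)] - rational in k, leading ratio \frac{1}{3}; with t_0 = -\frac{5}{3}, classification follows.

This is -\frac{5}{3} * 2F1(\frac{1}{4}, \frac{4}{5}; \frac{7}{4}; \frac{1}{3}) in reduced canonical form. Verdict: no listed reduction: x = \frac{1}{3} and upper {\frac{1}{4}, \frac{4}{5}} fail every I1-I6 pattern.


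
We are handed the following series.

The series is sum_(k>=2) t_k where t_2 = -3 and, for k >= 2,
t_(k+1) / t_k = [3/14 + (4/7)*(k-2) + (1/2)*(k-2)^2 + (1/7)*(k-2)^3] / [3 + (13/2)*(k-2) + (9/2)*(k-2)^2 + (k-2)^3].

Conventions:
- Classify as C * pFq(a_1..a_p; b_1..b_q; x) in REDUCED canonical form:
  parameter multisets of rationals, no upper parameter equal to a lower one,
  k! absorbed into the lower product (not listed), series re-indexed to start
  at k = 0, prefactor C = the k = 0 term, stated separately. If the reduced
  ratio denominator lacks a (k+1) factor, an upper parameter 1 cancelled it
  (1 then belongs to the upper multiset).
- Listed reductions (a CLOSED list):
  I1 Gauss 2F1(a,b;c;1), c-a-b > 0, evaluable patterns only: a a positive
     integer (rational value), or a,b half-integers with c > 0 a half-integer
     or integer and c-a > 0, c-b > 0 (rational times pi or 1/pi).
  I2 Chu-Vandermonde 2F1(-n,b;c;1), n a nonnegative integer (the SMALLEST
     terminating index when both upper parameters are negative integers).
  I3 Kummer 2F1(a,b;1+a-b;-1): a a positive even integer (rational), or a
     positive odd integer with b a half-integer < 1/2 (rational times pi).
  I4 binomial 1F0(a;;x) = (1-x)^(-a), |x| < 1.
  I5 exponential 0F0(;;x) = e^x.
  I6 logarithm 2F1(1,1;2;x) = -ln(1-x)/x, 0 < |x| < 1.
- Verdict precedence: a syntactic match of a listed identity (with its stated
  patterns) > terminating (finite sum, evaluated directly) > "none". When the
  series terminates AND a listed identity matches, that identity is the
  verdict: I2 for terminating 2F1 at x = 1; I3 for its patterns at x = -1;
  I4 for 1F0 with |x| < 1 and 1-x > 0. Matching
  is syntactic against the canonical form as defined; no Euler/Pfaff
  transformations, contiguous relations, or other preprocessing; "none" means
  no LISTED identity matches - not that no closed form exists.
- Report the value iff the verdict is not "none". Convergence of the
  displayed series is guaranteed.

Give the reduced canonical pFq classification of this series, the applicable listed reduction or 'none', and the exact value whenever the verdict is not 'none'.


Reduced: x = 1/7, 2F1, upper = {1, 1}, lower = {2}, C = -3. Verdict: logarithm (I6) applies (the logarithm: parameters (1,1;2), x = 1/7). Exact value: 21 * ln(6/7).

Key observation: t_0 = -3 here, and factor the ratio over Q (C = -3): negated roots = parameters.
Term ratio: r(k) = (1/7) * (k+1) (k+1) / [(k+2) (k+1)] ; factor over Q: parameters, x = (1/7), and C = -3.


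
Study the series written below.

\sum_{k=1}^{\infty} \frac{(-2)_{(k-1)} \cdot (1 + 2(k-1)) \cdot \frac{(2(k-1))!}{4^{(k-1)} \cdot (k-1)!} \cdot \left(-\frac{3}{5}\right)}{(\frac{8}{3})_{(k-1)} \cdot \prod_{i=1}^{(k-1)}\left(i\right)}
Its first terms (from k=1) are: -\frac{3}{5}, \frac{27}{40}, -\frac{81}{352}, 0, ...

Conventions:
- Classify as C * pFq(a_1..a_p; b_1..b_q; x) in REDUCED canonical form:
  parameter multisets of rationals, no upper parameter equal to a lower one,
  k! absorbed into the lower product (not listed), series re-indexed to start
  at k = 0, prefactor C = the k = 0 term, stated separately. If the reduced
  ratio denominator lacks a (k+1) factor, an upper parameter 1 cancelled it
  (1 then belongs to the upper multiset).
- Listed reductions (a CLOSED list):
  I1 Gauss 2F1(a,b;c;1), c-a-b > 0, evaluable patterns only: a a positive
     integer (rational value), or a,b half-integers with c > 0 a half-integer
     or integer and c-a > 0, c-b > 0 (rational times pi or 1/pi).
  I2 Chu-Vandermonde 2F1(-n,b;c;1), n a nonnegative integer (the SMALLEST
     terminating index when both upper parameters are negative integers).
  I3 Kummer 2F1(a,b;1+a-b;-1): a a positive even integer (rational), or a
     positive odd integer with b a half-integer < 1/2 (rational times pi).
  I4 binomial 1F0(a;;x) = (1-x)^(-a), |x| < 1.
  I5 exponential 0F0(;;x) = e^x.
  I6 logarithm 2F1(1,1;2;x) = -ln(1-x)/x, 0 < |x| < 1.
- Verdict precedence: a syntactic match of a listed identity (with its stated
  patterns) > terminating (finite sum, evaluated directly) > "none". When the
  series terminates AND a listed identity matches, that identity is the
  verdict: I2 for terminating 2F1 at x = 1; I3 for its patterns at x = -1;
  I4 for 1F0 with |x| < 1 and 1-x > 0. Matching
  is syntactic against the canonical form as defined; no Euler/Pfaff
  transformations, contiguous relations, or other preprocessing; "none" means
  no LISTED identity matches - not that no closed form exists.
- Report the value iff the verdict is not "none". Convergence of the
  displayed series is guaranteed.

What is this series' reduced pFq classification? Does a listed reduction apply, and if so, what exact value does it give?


Prefactor -\frac{3}{5}, argument 1: 2F1 with upper {-2, \frac{3}{2}} over lower {\frac{8}{3}}. Verdict: the Chu-Vandermonde identity I2 matches (terminating 2F1 at x = 1 with n = 2, b = 3/2, c = \frac{8}{3}). Sum: -\frac{273}{1760}.

Key observation: with t_0 = -\frac{3}{5}, the product of the first k integers (C = -3/5, x = 1) is k!.
Adjacent-term ratio: r(k) = 1 * (k-2) (k+\frac{3}{2}) / [(k+\frac{8}{3}) (k+1)] - rational in k. x = 1; t_0 = -\frac{3}{5}; negate the roots.


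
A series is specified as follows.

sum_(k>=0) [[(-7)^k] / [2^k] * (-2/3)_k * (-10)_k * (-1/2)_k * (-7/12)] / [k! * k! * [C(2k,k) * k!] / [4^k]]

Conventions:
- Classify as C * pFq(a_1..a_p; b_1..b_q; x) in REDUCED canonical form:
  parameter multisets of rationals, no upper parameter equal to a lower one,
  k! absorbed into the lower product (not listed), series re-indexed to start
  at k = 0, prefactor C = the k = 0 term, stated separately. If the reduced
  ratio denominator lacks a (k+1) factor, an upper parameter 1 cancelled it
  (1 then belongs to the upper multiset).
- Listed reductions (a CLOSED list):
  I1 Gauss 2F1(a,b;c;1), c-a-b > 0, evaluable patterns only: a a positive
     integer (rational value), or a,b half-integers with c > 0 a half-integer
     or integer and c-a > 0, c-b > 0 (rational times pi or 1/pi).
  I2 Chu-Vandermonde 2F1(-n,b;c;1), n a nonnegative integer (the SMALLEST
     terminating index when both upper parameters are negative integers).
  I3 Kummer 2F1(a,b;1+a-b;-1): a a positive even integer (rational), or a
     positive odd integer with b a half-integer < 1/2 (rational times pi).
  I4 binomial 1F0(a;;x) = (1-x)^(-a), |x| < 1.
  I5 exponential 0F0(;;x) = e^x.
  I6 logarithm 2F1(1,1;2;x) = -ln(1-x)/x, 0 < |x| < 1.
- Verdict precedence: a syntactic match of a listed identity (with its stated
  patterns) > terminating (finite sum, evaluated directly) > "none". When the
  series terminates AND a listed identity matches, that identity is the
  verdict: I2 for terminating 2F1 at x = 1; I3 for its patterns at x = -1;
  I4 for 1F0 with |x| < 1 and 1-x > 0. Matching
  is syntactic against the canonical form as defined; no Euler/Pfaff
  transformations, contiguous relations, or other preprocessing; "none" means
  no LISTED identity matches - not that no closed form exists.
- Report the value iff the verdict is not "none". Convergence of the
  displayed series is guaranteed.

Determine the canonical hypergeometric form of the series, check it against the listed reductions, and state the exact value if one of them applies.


With C = -7/12: the canonical form is 3F2(-10, -2/3, -1/2; 1/2, 1; -7/2). Verdict: terminating - upper -10 stops the sum at k = 10; the 11 terms are added exactly. Its exact value is -8288702530962091/5495287007232.

Key step: from the first term -7/12: the lower central binomial (C = -7/12) hides (1/2)_k.
Adjacent-term ratio: r(k) = (-7/2) * (k-10) (k-2/3) (k-1/2) / [(k+1/2) (k+1) (k+1)] - rational; roots negated = parameters, x = (-7/2), C = -7/12.


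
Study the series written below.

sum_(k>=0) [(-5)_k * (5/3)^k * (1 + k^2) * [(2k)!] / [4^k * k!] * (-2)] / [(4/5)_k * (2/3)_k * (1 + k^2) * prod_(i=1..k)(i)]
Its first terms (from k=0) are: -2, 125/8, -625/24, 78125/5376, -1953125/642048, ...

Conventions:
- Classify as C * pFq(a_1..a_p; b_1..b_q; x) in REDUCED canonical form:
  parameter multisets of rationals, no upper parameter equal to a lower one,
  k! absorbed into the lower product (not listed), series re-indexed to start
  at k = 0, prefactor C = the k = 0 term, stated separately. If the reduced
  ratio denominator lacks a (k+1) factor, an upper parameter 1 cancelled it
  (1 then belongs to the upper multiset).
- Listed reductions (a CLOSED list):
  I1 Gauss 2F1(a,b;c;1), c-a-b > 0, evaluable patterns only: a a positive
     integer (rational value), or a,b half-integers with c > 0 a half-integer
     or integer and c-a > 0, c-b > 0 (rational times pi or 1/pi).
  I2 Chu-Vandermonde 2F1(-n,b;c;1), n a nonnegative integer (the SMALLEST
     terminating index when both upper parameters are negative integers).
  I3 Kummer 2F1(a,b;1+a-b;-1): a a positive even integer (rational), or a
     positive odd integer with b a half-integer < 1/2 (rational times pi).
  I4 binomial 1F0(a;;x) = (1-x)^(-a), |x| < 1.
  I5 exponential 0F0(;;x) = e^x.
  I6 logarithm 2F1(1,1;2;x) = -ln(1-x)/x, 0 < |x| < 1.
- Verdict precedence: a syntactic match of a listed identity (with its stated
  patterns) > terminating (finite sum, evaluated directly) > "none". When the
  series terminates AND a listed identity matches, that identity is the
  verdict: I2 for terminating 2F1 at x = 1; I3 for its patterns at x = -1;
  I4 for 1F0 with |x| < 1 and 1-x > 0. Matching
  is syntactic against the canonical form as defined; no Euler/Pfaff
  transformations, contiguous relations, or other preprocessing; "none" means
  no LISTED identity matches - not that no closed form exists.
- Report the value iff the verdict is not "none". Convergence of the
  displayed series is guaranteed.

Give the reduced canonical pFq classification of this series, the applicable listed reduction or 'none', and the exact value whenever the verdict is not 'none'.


Classification (C = -2): 2F2 with upper {-5, 1/2}, lower {2/3, 4/5}, argument x = 5/3. Verdict: terminating - no listed pattern fits, but -5 in the upper list cuts the series at k = 5; direct evaluation. Value: -497381/688128.

First insight: with t_0 = -2, the factor k^2 + 1 cancels (top and bottom), leaving C = -2, x = 5/3.
Step ratio: r(k) = (5/3) * (k-5) (k+1/2) / [(k+2/3) (k+4/5) (k+1)] ; factor over Q: parameters, x = (5/3), and C = -2.


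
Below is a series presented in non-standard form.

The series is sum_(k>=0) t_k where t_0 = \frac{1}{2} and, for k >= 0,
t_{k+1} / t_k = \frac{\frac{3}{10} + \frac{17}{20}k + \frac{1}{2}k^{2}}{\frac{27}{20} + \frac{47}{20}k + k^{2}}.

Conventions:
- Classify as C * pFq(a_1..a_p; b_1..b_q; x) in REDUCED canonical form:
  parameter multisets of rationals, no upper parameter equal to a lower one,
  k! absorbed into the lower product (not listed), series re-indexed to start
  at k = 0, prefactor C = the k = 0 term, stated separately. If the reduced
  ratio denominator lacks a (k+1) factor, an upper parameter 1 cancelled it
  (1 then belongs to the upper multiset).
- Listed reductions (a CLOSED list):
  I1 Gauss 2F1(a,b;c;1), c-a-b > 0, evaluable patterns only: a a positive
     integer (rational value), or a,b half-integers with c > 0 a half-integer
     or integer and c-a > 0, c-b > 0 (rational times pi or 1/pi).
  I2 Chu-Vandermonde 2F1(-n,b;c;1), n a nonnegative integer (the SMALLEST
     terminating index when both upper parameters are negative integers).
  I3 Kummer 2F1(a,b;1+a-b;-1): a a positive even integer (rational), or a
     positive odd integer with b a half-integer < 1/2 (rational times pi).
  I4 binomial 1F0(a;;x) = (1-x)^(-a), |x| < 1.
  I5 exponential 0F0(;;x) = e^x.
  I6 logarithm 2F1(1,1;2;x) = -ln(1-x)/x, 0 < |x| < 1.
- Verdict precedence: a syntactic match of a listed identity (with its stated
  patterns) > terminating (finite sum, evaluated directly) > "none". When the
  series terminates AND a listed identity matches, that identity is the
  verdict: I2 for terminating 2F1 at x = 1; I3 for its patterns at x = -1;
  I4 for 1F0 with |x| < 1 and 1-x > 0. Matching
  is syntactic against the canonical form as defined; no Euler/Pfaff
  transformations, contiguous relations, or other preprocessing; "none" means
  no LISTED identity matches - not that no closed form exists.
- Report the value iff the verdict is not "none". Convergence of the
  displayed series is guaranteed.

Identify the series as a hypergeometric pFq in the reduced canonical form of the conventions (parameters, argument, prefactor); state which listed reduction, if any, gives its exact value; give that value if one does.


Canonical form: C = \frac{1}{2} times 2F1 with upper {\frac{1}{2}, \frac{6}{5}}, lower {\frac{27}{20}}, x = \frac{1}{2}. Verdict: none. No listed pattern accepts 2F1(\frac{1}{2}, \frac{6}{5}; \frac{27}{20}; \frac{1}{2}).

Key observation: x = \frac{1}{2} and factor the ratio over Q (C = 1/2, x = 1/2): negated roots = parameters.
Ratio: r(k) = \frac{1}{2} * (k+\frac{1}{2}) (k+\frac{6}{5}) / [(k+\frac{27}{20}) (k+1)] - rational; roots negated = parameters, x = \frac{1}{2}, C = \frac{1}{2}.


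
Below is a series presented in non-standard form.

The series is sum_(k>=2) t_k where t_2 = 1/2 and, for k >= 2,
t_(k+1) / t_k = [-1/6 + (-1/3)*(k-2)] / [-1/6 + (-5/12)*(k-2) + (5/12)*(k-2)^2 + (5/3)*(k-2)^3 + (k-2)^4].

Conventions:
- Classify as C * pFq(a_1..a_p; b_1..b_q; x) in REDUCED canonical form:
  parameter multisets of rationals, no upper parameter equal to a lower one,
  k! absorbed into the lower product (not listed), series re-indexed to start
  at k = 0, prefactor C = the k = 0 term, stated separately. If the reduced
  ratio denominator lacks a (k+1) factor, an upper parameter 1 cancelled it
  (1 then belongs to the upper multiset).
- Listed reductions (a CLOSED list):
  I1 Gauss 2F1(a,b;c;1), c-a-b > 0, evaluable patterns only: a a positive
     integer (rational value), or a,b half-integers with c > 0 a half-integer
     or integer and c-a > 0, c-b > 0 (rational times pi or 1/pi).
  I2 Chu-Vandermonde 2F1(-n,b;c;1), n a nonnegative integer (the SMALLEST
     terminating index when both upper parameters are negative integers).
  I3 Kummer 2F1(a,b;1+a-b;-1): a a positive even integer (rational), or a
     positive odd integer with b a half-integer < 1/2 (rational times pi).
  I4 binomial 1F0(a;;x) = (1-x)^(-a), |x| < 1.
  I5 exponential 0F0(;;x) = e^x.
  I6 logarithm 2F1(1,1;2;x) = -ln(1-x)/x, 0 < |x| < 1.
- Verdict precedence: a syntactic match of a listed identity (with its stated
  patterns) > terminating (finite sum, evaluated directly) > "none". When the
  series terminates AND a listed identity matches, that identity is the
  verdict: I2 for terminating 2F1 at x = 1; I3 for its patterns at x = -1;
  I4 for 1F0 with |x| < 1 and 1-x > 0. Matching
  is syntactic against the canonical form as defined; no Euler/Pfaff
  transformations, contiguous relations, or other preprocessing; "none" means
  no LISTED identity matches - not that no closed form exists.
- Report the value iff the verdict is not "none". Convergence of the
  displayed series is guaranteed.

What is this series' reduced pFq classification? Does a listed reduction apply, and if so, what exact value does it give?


The tell: with t_0 = 1/2, roots of the ratio polynomials (C = 1/2, x = -1/3) are the negated parameters.
Ratio: r(k) = (-1/3) * 1 / [(k-1/2) (k+2/3) (k+1)] - poly over poly, x = (-1/3) from leading terms; C = 1/2 at k = 0.

The series (x = -1/3) is 0F2: upper {-}, lower {-1/2, 2/3}, prefactor 1/2. Verdict: none (x = -1/3): each listed identity misses the multisets {-} ; {-1/2, 2/3}.


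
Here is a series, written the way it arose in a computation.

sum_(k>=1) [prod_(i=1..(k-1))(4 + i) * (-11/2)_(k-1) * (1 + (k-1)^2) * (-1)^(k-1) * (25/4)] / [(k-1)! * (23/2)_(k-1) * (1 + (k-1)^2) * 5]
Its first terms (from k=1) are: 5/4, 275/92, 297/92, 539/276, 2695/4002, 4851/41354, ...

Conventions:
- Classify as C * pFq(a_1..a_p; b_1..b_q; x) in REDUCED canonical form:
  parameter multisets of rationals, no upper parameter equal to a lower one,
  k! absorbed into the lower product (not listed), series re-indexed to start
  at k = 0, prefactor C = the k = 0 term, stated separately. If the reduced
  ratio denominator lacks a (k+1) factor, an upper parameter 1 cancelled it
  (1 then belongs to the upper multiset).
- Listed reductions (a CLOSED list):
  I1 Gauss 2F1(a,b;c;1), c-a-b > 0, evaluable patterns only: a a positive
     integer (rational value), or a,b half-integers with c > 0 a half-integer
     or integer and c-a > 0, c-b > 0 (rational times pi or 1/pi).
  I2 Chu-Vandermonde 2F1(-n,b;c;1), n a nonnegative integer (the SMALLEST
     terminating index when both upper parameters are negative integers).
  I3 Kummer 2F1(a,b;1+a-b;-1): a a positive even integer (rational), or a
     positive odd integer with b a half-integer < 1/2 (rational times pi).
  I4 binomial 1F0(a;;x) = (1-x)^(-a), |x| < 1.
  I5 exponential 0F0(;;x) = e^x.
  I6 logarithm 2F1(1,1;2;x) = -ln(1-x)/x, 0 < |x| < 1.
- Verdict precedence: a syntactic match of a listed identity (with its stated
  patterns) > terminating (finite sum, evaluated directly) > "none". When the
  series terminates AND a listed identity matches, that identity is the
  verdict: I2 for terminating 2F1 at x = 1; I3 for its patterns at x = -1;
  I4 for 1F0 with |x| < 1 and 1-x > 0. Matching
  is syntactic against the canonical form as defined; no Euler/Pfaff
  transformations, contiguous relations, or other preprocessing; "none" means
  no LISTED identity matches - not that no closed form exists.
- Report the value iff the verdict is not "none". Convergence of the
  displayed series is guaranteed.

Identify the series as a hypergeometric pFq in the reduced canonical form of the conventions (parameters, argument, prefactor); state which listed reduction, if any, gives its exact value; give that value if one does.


This is 5/4 * 2F1(-11/2, 5; 23/2; -1) in reduced canonical form. Verdict: this is Kummer's theorem (I3) (x = -1; c = 23/2 equals 1+a-b for upper {-11/2, 5}: listed pattern). Its exact value is (218243025/67108864) * pi.

Key observation: with t_0 = 5/4, the constant factors (C = 5/4) combine into one prefactor.
Consecutive-term ratio: r(k) = (-1) * (k-11/2) (k+5) / [(k+23/2) (k+1)] - poly over poly, x = (-1) from leading terms; C = 5/4 at k = 0.


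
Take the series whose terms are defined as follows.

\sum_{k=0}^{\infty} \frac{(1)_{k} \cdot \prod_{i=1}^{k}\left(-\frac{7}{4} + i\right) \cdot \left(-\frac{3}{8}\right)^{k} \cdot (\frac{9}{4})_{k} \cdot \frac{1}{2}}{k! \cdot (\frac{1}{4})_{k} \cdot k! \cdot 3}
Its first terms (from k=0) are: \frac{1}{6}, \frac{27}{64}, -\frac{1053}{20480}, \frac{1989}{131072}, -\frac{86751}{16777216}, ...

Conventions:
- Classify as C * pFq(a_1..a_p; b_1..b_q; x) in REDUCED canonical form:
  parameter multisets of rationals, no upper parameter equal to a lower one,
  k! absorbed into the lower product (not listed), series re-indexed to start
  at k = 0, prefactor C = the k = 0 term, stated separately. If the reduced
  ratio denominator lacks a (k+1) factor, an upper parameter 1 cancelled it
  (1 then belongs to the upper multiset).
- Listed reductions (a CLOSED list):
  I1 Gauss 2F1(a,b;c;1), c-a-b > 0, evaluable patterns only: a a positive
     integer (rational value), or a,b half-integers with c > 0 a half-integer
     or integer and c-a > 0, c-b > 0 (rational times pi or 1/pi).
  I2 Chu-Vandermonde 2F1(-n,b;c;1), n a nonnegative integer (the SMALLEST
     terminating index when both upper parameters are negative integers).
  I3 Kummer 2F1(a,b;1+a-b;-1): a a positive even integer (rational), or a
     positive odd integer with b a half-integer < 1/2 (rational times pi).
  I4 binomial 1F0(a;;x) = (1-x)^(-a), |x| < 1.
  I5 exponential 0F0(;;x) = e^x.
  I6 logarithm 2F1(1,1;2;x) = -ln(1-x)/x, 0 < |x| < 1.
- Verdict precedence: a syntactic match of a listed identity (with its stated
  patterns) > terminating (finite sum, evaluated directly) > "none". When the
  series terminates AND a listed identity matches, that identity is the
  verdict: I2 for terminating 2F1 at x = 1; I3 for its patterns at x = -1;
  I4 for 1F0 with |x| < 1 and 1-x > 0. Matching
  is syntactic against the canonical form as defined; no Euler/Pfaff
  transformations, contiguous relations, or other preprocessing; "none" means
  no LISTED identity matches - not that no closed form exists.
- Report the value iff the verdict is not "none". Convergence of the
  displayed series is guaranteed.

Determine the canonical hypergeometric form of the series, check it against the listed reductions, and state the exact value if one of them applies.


The tell: from the first term \frac{1}{6}: the denominator's factorial ratio (prefactor 1/6) is a lower Pochhammer.
Ratio: r(k) = -\frac{3}{8} * (k-\frac{3}{4}) (k+\frac{9}{4}) / [(k+\frac{1}{4}) (k+1)] - rational in k, leading ratio -\frac{3}{8}; with t_0 = \frac{1}{6}, classification follows.

Canonical form: C = \frac{1}{6} times 2F1 with upper {-\frac{3}{4}, \frac{9}{4}}, lower {\frac{1}{4}}, x = -\frac{3}{8}. Verdict: none. A 2F1 with upper {-\frac{3}{4}, \frac{9}{4}} fits none of I1-I6 at x = -\frac{3}{8}; the sum runs forever.


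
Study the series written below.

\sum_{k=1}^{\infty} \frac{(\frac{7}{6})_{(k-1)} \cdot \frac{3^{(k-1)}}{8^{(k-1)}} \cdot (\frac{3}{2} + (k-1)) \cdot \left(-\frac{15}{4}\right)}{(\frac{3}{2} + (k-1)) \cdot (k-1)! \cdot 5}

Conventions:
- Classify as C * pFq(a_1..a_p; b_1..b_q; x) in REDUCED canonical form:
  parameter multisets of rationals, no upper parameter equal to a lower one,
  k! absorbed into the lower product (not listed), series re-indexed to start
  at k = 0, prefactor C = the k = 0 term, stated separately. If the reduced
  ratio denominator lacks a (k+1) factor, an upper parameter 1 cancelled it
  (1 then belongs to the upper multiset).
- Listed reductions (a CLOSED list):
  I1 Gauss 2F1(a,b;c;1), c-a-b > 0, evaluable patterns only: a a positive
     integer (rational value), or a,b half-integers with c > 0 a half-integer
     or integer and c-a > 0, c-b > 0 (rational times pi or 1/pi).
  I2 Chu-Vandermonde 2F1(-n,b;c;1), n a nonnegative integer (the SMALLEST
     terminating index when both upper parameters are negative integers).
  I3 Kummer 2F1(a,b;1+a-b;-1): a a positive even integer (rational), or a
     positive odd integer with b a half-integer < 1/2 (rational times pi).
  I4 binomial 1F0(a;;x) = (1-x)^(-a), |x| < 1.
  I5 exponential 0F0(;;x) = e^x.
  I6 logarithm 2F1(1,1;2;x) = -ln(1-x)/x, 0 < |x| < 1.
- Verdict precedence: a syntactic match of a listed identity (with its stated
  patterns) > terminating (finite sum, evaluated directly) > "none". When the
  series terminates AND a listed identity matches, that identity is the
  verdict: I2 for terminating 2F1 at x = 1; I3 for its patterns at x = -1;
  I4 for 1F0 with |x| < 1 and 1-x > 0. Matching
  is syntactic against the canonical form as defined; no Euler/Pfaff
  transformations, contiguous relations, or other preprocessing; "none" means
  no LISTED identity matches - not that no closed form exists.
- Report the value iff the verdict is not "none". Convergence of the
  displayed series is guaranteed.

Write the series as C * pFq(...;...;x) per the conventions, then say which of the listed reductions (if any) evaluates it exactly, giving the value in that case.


At argument \frac{3}{8}: a 1F0 with upper {\frac{7}{6}}, lower {-}, scaled by C = -\frac{3}{4}. Verdict at x = \frac{3}{8}: the I4 binomial reduction matches (the 1F0 binomial series: exponent -7/6, x = \frac{3}{8}). Value: \left(-\frac{3}{4}\right) \cdot \left(\frac{5}{8}\right)^{-\frac{7}{6}}.

Structural cue: t_0 = -\frac{3}{4} here, and the two geometric factors (C = -3/4, x = 3/8) combine into one argument.
Adjacent-term ratio: r(k) = \frac{3}{8} * (k+\frac{7}{6}) / [(k+1)] ; factor over Q: parameters, x = \frac{3}{8}, and C = -\frac{3}{4}.


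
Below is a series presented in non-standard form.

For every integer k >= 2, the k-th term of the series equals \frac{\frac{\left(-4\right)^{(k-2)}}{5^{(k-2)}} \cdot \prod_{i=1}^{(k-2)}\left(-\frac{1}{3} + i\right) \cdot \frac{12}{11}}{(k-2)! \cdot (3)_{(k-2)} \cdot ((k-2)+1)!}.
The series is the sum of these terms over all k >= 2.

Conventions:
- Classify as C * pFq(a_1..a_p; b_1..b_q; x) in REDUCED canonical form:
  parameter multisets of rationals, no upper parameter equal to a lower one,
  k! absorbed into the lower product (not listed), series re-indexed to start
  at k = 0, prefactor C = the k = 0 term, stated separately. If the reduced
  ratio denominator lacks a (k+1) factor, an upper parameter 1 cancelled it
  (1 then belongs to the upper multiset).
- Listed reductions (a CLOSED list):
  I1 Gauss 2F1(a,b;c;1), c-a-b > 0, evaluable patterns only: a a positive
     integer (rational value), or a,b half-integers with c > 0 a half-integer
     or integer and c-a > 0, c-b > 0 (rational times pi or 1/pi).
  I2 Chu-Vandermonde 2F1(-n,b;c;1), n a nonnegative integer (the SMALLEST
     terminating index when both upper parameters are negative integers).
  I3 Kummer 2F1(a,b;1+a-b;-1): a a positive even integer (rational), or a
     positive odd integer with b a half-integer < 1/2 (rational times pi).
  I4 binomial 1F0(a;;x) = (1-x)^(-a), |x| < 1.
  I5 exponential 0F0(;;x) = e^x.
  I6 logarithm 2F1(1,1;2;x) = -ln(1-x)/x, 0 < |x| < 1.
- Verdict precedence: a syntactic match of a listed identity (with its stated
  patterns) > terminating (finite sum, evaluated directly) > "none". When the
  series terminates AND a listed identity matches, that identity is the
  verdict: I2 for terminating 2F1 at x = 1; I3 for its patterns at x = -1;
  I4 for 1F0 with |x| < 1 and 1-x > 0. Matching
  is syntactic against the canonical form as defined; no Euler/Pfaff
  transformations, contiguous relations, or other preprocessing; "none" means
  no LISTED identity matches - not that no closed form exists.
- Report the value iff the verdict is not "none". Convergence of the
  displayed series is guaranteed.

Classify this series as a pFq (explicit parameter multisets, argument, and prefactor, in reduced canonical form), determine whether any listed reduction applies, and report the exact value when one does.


x = -\frac{4}{5} here; the reduced form reads 1F2, upper {\frac{2}{3}}, lower {2, 3}, C = \frac{12}{11}. Verdict: none. Every listed pattern misses the 1F2 form at -\frac{4}{5}, upper {\frac{2}{3}}.

Structural cue: t_0 = \frac{12}{11} here, and the two geometric factors (prefactor 12/11) combine into one argument.
Adjacent-term ratio: r(k) = -\frac{4}{5} * (k+\frac{2}{3}) / [(k+2) (k+3) (k+1)] - rational in k. x = -\frac{4}{5}; t_0 = \frac{12}{11}; negate the roots.
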